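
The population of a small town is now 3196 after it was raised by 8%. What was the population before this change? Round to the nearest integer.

2959

The overall multiplier applied was 1.08.
So the original population was 3196 ÷ 1.08 ≈ 2959.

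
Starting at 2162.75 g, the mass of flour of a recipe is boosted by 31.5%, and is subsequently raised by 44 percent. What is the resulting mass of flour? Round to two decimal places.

4095.38 g

31.5% increase: 2162.75 × 1.315 = 2844.01625.
44% increase: 2844.01625 × 1.44 = 4095.3834 ≈ 4095.38.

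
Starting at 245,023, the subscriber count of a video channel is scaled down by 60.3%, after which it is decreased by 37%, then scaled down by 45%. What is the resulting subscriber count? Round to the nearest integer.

33,705

Each change multiplies by a factor: 0.397 × 0.63 × 0.55 = 0.1375605.
245,023 × 0.1375605 = 33705.4863915 ≈ 33,705.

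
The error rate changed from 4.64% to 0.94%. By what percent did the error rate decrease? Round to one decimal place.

The change is 0.94 − 4.64 = -3.70 percentage points.
Relative to the original 4.64%, that is -3.70 ÷ 4.64 ≈ -79.7%.
So the error rate fell by 79.7%.

79.7%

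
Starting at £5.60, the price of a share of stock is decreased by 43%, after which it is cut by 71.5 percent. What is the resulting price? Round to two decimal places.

£0.91

Apply the 43% decrease: £5.60 × 0.57 = £3.192.
After the 71.5% decrease: £3.192 × 0.285 = £0.90972 ≈ £0.91.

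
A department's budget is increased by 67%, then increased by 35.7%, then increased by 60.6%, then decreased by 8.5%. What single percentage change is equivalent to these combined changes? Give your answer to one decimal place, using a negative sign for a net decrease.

233.0%

The combined multiplier is 1.67 × 1.357 × 1.606 × 0.915 = 3.3301435431.
That corresponds to an increase of 233.0%.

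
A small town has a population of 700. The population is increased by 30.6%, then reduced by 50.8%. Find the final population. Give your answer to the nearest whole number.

450

30.6% increase: 700 × 1.306 = 914.2.
After the 50.8% decrease: 914.2 × 0.492 = 449.7864 ≈ 450.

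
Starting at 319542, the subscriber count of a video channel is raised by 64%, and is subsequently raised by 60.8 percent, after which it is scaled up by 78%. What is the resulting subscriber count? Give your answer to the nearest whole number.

After the 64% increase: 319542 × 1.64 = 524048.88.
60.8% increase: 524048.88 × 1.608 = 842670.59904.
After the 78% increase: 842670.59904 × 1.78 = 1499953.6662912 ≈ 1499954.

1499954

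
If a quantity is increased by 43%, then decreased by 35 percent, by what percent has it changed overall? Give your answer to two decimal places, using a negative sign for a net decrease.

-7.05%

A 43% increase multiplies by 1.43.
Then a 35% decrease: 1.43 × 0.65 = 0.9295.
Overall factor 0.9295, i.e. -7.05%.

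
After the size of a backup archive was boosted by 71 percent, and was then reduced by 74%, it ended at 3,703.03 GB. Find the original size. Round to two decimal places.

Undoing the 74% decrease: 3,703.03 ÷ 0.26 ≈ 14242.423077.
Undoing the 71% increase: 14242.423077 ÷ 1.71 ≈ 8,328.90 GB.

8,328.90 GB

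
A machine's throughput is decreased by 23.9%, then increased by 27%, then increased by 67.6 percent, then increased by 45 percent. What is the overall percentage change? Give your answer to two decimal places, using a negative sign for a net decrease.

A 23.9% decrease multiplies by 0.761.
Then a 27% increase: 0.761 × 1.27 = 0.96647.
Then a 67.6% increase: 0.96647 × 1.676 = 1.61980372.
Then a 45% increase: 1.61980372 × 1.45 = 2.348715394.
Overall factor 2.348715394, i.e. 134.87%.

134.87%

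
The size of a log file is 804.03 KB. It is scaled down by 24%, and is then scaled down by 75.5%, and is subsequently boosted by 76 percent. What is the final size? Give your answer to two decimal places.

263.49 KB

Each change multiplies by a factor: 0.76 × 0.245 × 1.76 = 0.327712.
804.03 × 0.327712 = 263.49027936 ≈ 263.49.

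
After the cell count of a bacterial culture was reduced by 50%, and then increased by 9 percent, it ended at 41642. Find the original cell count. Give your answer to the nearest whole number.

Undoing the 9% increase: 41642 ÷ 1.09 ≈ 38203.669725.
Undoing the 50% decrease: 38203.669725 ÷ 0.5 ≈ 76407.

76407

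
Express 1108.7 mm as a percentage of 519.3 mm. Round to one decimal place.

1108.7 mm ÷ 519.3 mm ≈ 213.5%.

213.5%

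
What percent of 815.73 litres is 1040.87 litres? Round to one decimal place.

1040.87 litres ÷ 815.73 litres ≈ 127.6%.

127.6%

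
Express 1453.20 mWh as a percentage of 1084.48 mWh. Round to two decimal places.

1453.20 mWh ÷ 1084.48 mWh ≈ 134.00%.

134.00%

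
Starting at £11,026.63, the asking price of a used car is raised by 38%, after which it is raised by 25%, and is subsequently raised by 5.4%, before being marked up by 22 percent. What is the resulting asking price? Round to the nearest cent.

£24,458.64

After the 38% increase: £11,026.63 × 1.38 = £15216.7494.
25% increase: £15216.7494 × 1.25 = £19020.93675.
Apply the 5.4% increase: £19020.93675 × 1.054 = £20048.0673345.
Apply the 22% increase: £20048.0673345 × 1.22 = £24458.64214809 ≈ £24,458.64.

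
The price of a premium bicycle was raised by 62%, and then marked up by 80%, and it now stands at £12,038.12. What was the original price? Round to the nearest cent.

£4,128.30

Undoing the 80% increase: £12,038.12 ÷ 1.8 ≈ £6687.844444.
Undoing the 62% increase: £6687.844444 ÷ 1.62 ≈ £4,128.30.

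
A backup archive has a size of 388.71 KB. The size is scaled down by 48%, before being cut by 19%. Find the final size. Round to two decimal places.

Apply the 48% decrease: 388.71 × 0.52 = 202.1292.
Apply the 19% decrease: 202.1292 × 0.81 = 163.724652 ≈ 163.72.

163.72 KB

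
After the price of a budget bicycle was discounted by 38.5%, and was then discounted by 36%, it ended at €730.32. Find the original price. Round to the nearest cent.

Undoing the 36% decrease: €730.32 ÷ 0.64 = €1141.125.
Undoing the 38.5% decrease: €1141.125 ÷ 0.615 ≈ €1,855.49.

€1,855.49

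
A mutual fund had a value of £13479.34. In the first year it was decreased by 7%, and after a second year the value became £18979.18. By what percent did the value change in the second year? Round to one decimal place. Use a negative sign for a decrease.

51.4%

After the first year: £13479.34 × 0.93 = £12535.7862.
Second-year multiplier: £18979.18 ÷ £12535.7862 ≈ 1.514.
That is a change of 51.4%.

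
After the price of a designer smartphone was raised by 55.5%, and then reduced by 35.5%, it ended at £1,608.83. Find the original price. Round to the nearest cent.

£1,604.06

Undoing the 35.5% decrease: £1,608.83 ÷ 0.645 ≈ £2494.310078.
Undoing the 55.5% increase: £2494.310078 ÷ 1.555 ≈ £1,604.06.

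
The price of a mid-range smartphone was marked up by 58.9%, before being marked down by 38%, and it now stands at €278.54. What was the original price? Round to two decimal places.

€282.73

Undoing the 38% decrease: €278.54 ÷ 0.62 ≈ €449.258065.
Undoing the 58.9% increase: €449.258065 ÷ 1.589 ≈ €282.73.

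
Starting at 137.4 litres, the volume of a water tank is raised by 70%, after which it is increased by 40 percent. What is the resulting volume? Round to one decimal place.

327.0 litres

Each change multiplies by a factor: 1.7 × 1.4 = 2.38.
137.4 × 2.38 = 327.012 ≈ 327.0.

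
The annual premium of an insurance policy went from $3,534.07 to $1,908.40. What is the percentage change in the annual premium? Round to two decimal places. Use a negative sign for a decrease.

Change: $1,908.40 − $3,534.07 = -$1,625.67.
Relative to the original: -$1,625.67 ÷ $3,534.07 ≈ -46.00%.

-46.00%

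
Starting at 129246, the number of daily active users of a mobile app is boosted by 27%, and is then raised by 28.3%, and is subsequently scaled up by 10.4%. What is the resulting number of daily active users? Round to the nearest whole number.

232497

Apply the 27% increase: 129246 × 1.27 = 164142.42.
Apply the 28.3% increase: 164142.42 × 1.283 = 210594.72486.
After the 10.4% increase: 210594.72486 × 1.104 = 232496.57624544 ≈ 232497.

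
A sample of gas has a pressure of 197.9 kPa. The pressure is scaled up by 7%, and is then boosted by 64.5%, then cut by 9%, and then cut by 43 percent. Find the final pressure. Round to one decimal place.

Apply the 7% increase: 197.9 × 1.07 = 211.753.
64.5% increase: 211.753 × 1.645 = 348.333685.
After the 9% decrease: 348.333685 × 0.91 = 316.98365335.
Apply the 43% decrease: 316.98365335 × 0.57 = 180.6806824095 ≈ 180.7.

180.7 kPa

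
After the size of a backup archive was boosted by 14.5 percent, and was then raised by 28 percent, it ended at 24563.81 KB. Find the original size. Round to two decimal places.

16760.24 KB

The overall multiplier applied was 1.145 × 1.28 = 1.4656.
So the original size was 24563.81 ÷ 1.4656 ≈ 16760.24 KB.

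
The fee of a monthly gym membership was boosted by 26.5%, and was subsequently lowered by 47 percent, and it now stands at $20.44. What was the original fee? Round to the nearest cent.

Undoing the 47% decrease: $20.44 ÷ 0.53 ≈ $38.566038.
Undoing the 26.5% increase: $38.566038 ÷ 1.265 ≈ $30.49.

$30.49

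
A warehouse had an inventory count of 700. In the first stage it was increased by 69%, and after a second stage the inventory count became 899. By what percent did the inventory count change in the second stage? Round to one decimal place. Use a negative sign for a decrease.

After the first stage: 700 × 1.69 = 1183.
Second-stage multiplier: 899 ÷ 1183 ≈ 0.75993.
That is a change of -24.0%.

-24.0%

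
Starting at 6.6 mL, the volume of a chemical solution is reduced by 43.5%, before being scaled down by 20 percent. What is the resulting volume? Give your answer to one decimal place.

3.0 mL

Apply the 43.5% decrease: 6.6 × 0.565 = 3.729.
Apply the 20% decrease: 3.729 × 0.8 = 2.9832 ≈ 3.0.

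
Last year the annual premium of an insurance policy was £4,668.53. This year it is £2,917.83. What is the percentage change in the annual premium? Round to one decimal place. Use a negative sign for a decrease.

-37.5%

Change: £2,917.83 − £4,668.53 = -£1,750.70.
Relative to the original: -£1,750.70 ÷ £4,668.53 ≈ -37.5%.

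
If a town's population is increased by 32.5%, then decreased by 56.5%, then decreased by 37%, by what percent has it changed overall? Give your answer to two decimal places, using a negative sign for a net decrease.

A 32.5% increase multiplies by 1.325.
Then a 56.5% decrease: 1.325 × 0.435 = 0.576375.
Then a 37% decrease: 0.576375 × 0.63 = 0.36311625.
Overall factor 0.36311625, i.e. -63.69%.

-63.69%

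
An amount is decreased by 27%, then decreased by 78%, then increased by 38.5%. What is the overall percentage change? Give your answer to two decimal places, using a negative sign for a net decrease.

-77.76%

A 27% decrease multiplies by 0.73.
Then a 78% decrease: 0.73 × 0.22 = 0.1606.
Then a 38.5% increase: 0.1606 × 1.385 = 0.222431.
Overall factor 0.222431, i.e. -77.76%.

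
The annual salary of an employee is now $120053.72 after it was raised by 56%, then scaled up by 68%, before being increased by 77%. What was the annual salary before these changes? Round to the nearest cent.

Undoing the 77% increase: $120053.72 ÷ 1.77 ≈ $67826.960452.
Undoing the 68% increase: $67826.960452 ÷ 1.68 ≈ $40373.190745.
Undoing the 56% increase: $40373.190745 ÷ 1.56 ≈ $25880.25.

$25880.25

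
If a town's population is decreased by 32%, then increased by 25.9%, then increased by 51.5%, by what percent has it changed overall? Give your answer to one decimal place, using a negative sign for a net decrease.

The combined multiplier is 0.68 × 1.259 × 1.515 = 1.2970218.
That corresponds to an increase of 29.7%.

29.7%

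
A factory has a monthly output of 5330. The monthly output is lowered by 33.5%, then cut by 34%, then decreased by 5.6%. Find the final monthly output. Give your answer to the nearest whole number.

2208

Each change multiplies by a factor: 0.665 × 0.66 × 0.944 = 0.4143216.
5330 × 0.4143216 = 2208.334128 ≈ 2208.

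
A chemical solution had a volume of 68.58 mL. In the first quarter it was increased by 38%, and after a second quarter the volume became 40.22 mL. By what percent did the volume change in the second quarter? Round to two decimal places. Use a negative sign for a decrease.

-57.50%

After the first quarter: 68.58 × 1.38 = 94.6404.
Second-quarter multiplier: 40.22 ÷ 94.6404 ≈ 0.424977.
That is a change of -57.50%.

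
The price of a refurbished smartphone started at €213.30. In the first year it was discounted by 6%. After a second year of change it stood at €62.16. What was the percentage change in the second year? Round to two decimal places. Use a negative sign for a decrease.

-69.00%

After the first year: €213.30 × 0.94 = €200.502.
Second-year multiplier: €62.16 ÷ €200.502 ≈ 0.310022.
That is a change of -69.00%.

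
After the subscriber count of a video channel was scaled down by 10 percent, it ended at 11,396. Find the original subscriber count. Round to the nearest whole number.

12,662

The overall multiplier applied was 0.9.
So the original subscriber count was 11,396 ÷ 0.9 ≈ 12,662.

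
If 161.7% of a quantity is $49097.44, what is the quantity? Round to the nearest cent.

$30363.29

$49097.44 ÷ 1.617 ≈ $30363.29.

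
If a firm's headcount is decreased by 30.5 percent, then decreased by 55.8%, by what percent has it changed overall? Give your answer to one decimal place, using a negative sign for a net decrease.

-69.3%

The combined multiplier is 0.695 × 0.442 = 0.30719.
That corresponds to a decrease of 69.3%.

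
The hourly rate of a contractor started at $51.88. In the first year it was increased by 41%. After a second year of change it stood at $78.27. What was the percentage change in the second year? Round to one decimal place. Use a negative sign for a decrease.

7.0%

After the first year: $51.88 × 1.41 = $73.1508.
Second-year multiplier: $78.27 ÷ $73.1508 ≈ 1.06998.
That is a change of 7.0%.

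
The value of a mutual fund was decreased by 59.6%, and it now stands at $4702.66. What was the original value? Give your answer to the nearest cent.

$11640.25

The overall multiplier applied was 0.404.
So the original value was $4702.66 ÷ 0.404 ≈ $11640.25.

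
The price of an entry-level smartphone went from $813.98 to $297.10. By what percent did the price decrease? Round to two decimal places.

Change: $297.10 − $813.98 = -$516.88.
Relative to the original: -$516.88 ÷ $813.98 ≈ -63.50%.
So the price decreased by 63.50%.

63.50%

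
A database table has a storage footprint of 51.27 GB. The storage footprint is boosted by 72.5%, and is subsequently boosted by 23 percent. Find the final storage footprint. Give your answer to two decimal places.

108.78 GB

Each change multiplies by a factor: 1.725 × 1.23 = 2.12175.
51.27 × 2.12175 = 108.7821225 ≈ 108.78.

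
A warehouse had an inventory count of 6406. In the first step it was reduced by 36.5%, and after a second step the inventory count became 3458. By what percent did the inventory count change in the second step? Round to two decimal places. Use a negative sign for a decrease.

-14.99%

After the first step: 6406 × 0.635 = 4067.81.
Second-step multiplier: 3458 ÷ 4067.81 ≈ 0.850089.
That is a change of -14.99%.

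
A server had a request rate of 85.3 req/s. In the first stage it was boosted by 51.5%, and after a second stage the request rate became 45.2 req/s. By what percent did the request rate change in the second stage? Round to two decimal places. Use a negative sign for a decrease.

After the first stage: 85.3 × 1.515 = 129.2295.
Second-stage multiplier: 45.2 ÷ 129.2295 ≈ 0.349765.
That is a change of -65.02%.

-65.02%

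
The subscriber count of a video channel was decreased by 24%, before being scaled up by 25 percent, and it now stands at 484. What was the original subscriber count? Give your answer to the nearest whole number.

Undoing the 25% increase: 484 ÷ 1.25 = 387.2.
Undoing the 24% decrease: 387.2 ÷ 0.76 ≈ 509.

509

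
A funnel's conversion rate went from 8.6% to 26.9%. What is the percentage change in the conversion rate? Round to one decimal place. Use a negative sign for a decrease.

The change is 26.9 − 8.6 = 18.3 percentage points.
Relative to the original 8.6%, that is 18.3 ÷ 8.6 ≈ 212.8%.

212.8%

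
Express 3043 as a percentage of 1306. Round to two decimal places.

3043 ÷ 1306 ≈ 233.00%.

233.00%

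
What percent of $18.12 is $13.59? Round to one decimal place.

75.0%

$13.59 ÷ $18.12 = 75.0%.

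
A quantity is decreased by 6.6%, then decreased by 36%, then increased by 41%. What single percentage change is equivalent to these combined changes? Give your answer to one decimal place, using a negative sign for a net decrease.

A 6.6% decrease multiplies by 0.934.
Then a 36% decrease: 0.934 × 0.64 = 0.59776.
Then a 41% increase: 0.59776 × 1.41 = 0.8428416.
Overall factor 0.8428416, i.e. -15.7%.

-15.7%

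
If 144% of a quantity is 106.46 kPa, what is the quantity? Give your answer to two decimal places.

73.93 kPa

106.46 kPa ÷ 1.44 ≈ 73.93 kPa.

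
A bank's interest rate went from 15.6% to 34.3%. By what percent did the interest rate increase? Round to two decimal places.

The change is 34.3 − 15.6 = 18.7 percentage points.
Relative to the original 15.6%, that is 18.7 ÷ 15.6 ≈ 119.87%.
So the interest rate rose by 119.87%.

119.87%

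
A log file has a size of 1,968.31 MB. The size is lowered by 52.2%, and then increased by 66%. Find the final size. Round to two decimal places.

Each change multiplies by a factor: 0.478 × 1.66 = 0.79348.
1,968.31 × 0.79348 = 1561.8146188 ≈ 1,561.81.

1,561.81 MB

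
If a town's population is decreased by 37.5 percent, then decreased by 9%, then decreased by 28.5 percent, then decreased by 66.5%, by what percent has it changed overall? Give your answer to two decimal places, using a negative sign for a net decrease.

The combined multiplier is 0.625 × 0.91 × 0.715 × 0.335 = 0.13622984375.
That corresponds to a decrease of 86.38%.

-86.38%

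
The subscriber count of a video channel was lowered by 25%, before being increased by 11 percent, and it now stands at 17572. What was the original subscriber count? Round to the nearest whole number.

21108

Undoing the 11% increase: 17572 ÷ 1.11 ≈ 15830.630631.
Undoing the 25% decrease: 15830.630631 ÷ 0.75 ≈ 21108.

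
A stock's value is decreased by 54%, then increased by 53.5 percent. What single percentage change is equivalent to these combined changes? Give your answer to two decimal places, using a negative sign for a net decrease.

A 54% decrease multiplies by 0.46.
Then a 53.5% increase: 0.46 × 1.535 = 0.7061.
Overall factor 0.7061, i.e. -29.39%.

-29.39%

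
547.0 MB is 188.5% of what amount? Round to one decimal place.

290.2 MB

547.0 MB ÷ 1.885 ≈ 290.2 MB.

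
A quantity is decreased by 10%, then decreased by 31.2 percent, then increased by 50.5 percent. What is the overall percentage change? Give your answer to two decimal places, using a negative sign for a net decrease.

-6.81%

The combined multiplier is 0.9 × 0.688 × 1.505 = 0.931896.
That corresponds to a decrease of 6.81%.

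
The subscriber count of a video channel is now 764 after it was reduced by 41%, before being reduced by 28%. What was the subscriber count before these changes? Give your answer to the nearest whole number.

1,798

The overall multiplier applied was 0.59 × 0.72 = 0.4248.
So the original subscriber count was 764 ÷ 0.4248 ≈ 1,798.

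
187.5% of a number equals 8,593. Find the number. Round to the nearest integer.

4,583

8,593 ÷ 1.875 ≈ 4,583.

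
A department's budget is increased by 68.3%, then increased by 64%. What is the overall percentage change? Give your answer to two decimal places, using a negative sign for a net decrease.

176.01%

A 68.3% increase multiplies by 1.683.
Then a 64% increase: 1.683 × 1.64 = 2.76012.
Overall factor 2.76012, i.e. 176.01%.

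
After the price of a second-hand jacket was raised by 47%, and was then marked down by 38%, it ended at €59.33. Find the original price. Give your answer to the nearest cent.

€65.10

The overall multiplier applied was 1.47 × 0.62 = 0.9114.
So the original price was €59.33 ÷ 0.9114 ≈ €65.10.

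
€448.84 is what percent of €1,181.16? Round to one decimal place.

38.0%

€448.84 ÷ €1,181.16 ≈ 38.0%.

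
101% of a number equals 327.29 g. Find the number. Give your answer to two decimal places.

327.29 g ÷ 1.01 ≈ 324.05 g.

324.05 g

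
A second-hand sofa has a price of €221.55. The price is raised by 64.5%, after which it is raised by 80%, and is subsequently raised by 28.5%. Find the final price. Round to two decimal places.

€842.97

Each change multiplies by a factor: 1.645 × 1.8 × 1.285 = 3.804885.
€221.55 × 3.804885 = €842.97227175 ≈ €842.97.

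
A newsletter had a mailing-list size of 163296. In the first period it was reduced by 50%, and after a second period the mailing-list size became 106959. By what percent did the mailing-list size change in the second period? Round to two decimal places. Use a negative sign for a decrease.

31.00%

After the first period: 163296 × 0.5 = 81648.
Second-period multiplier: 106959 ÷ 81648 ≈ 1.310001.
That is a change of 31.00%.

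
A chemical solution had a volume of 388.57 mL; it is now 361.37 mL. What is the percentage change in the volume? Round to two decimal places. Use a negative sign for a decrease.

Change: 361.37 − 388.57 = -27.20.
Relative to the original: -27.20 ÷ 388.57 ≈ -7.00%.

-7.00%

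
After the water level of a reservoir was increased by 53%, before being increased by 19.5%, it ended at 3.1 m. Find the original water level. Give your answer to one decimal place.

1.7 m

The overall multiplier applied was 1.53 × 1.195 = 1.82835.
So the original water level was 3.1 ÷ 1.82835 ≈ 1.7 m.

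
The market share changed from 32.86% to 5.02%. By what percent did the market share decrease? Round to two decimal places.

The change is 5.02 − 32.86 = -27.84 percentage points.
Relative to the original 32.86%, that is -27.84 ÷ 32.86 ≈ -84.72%.
So the market share fell by 84.72%.

84.72%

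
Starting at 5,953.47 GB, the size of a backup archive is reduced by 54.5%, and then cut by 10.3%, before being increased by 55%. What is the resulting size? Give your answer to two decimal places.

3,766.22 GB

Each change multiplies by a factor: 0.455 × 0.897 × 1.55 = 0.63260925.
5,953.47 × 0.63260925 = 3766.2201915975 ≈ 3,766.22.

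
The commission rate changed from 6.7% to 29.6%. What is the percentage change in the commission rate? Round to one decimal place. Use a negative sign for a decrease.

341.8%

The change is 29.6 − 6.7 = 22.9 percentage points.
Relative to the original 6.7%, that is 22.9 ÷ 6.7 ≈ 341.8%.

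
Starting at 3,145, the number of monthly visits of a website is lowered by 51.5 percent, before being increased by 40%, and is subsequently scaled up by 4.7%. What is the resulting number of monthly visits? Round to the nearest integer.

51.5% decrease: 3,145 × 0.485 = 1525.325.
Apply the 40% increase: 1525.325 × 1.4 = 2135.455.
Apply the 4.7% increase: 2135.455 × 1.047 = 2235.821385 ≈ 2,236.

2,236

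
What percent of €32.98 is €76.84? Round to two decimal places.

232.99%

€76.84 ÷ €32.98 ≈ 232.99%.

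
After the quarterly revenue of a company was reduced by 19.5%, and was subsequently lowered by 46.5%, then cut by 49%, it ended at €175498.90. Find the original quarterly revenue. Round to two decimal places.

Undoing the 49% decrease: €175498.90 ÷ 0.51 ≈ €344115.490196.
Undoing the 46.5% decrease: €344115.490196 ÷ 0.535 ≈ €643206.523731.
Undoing the 19.5% decrease: €643206.523731 ÷ 0.805 ≈ €799014.32.

€799014.32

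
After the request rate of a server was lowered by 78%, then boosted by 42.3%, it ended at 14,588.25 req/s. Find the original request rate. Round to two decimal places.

46,598.89 req/s

The overall multiplier applied was 0.22 × 1.423 = 0.31306.
So the original request rate was 14,588.25 ÷ 0.31306 ≈ 46,598.89 req/s.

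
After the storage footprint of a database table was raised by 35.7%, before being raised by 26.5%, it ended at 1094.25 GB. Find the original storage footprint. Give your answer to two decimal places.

637.45 GB

Undoing the 26.5% increase: 1094.25 ÷ 1.265 ≈ 865.019763.
Undoing the 35.7% increase: 865.019763 ÷ 1.357 ≈ 637.45 GB.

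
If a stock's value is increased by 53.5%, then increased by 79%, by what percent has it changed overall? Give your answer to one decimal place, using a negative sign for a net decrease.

The combined multiplier is 1.535 × 1.79 = 2.74765.
That corresponds to an increase of 174.8%.

174.8%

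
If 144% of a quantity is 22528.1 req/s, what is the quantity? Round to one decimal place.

22528.1 req/s ÷ 1.44 ≈ 15644.5 req/s.

15644.5 req/s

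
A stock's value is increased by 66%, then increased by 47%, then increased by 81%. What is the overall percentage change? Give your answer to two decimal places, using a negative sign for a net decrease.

A 66% increase multiplies by 1.66.
Then a 47% increase: 1.66 × 1.47 = 2.4402.
Then an 81% increase: 2.4402 × 1.81 = 4.416762.
Overall factor 4.416762, i.e. 341.68%.

341.68%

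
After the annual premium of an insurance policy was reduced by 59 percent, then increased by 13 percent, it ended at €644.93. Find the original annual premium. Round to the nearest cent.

The overall multiplier applied was 0.41 × 1.13 = 0.4633.
So the original annual premium was €644.93 ÷ 0.4633 ≈ €1392.04.

€1392.04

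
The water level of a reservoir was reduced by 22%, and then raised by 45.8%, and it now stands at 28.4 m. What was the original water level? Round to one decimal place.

Undoing the 45.8% increase: 28.4 ÷ 1.458 ≈ 19.478738.
Undoing the 22% decrease: 19.478738 ÷ 0.78 ≈ 25.0 m.

25.0 m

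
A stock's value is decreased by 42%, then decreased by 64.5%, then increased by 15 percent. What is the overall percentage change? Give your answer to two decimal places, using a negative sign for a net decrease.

-76.32%

A 42% decrease multiplies by 0.58.
Then a 64.5% decrease: 0.58 × 0.355 = 0.2059.
Then a 15% increase: 0.2059 × 1.15 = 0.236785.
Overall factor 0.236785, i.e. -76.32%.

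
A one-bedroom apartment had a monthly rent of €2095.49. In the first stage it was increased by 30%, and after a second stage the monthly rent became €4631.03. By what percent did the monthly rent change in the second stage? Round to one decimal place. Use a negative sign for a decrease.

70.0%

After the first stage: €2095.49 × 1.3 = €2724.137.
Second-stage multiplier: €4631.03 ÷ €2724.137 ≈ 1.7.
That is a change of 70.0%.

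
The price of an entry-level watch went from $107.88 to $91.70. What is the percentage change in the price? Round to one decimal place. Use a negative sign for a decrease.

-15.0%

Change: $91.70 − $107.88 = -$16.18.
Relative to the original: -$16.18 ÷ $107.88 ≈ -15.0%.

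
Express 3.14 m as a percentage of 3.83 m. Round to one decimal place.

82.0%

3.14 m ÷ 3.83 m ≈ 82.0%.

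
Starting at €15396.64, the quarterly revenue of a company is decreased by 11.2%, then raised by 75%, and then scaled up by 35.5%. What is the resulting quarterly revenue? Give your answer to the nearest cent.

€32420.24

After the 11.2% decrease: €15396.64 × 0.888 = €13672.21632.
75% increase: €13672.21632 × 1.75 = €23926.37856.
Apply the 35.5% increase: €23926.37856 × 1.355 = €32420.2429488 ≈ €32420.24.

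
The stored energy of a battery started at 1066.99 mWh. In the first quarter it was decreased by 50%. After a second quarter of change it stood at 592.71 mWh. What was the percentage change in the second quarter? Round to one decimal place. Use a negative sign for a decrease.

After the first quarter: 1066.99 × 0.5 = 533.495.
Second-quarter multiplier: 592.71 ÷ 533.495 ≈ 1.11099.
That is a change of 11.1%.

11.1%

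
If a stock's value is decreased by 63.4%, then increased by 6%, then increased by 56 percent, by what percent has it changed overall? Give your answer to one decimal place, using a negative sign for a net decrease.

A 63.4% decrease multiplies by 0.366.
Then a 6% increase: 0.366 × 1.06 = 0.38796.
Then a 56% increase: 0.38796 × 1.56 = 0.6052176.
Overall factor 0.6052176, i.e. -39.5%.

-39.5%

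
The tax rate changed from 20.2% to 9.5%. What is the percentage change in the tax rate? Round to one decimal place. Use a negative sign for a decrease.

-53.0%

The change is 9.5 − 20.2 = -10.7 percentage points.
Relative to the original 20.2%, that is -10.7 ÷ 20.2 ≈ -53.0%.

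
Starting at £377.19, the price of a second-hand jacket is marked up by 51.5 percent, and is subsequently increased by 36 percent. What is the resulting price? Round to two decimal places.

Each change multiplies by a factor: 1.515 × 1.36 = 2.0604.
£377.19 × 2.0604 = £777.162276 ≈ £777.16.

£777.16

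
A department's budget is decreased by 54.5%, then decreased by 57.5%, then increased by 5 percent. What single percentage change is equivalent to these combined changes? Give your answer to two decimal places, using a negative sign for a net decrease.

-79.70%

The combined multiplier is 0.455 × 0.425 × 1.05 = 0.20304375.
That corresponds to a decrease of 79.70%.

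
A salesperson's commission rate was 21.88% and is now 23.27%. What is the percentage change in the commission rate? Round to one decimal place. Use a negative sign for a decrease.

6.4%

The change is 23.27 − 21.88 = 1.39 percentage points.
Relative to the original 21.88%, that is 1.39 ÷ 21.88 ≈ 6.4%.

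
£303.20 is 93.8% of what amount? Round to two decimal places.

£323.24

£303.20 ÷ 0.938 ≈ £323.24.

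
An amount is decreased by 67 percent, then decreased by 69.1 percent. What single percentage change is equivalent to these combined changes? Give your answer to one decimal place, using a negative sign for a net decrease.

-89.8%

A 67% decrease multiplies by 0.33.
Then a 69.1% decrease: 0.33 × 0.309 = 0.10197.
Overall factor 0.10197, i.e. -89.8%.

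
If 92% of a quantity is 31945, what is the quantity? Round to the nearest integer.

34723

31945 ÷ 0.92 ≈ 34723.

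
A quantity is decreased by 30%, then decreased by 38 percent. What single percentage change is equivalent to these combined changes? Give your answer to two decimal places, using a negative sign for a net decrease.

A 30% decrease multiplies by 0.7.
Then a 38% decrease: 0.7 × 0.62 = 0.434.
Overall factor 0.434, i.e. -56.60%.

-56.60%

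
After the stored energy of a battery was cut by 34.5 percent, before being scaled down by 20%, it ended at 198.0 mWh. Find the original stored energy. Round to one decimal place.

Undoing the 20% decrease: 198.0 ÷ 0.8 = 247.5.
Undoing the 34.5% decrease: 247.5 ÷ 0.655 ≈ 377.9 mWh.

377.9 mWh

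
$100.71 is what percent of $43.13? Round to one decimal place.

$100.71 ÷ $43.13 ≈ 233.5%.

233.5%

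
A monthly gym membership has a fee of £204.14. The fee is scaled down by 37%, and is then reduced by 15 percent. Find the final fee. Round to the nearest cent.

£109.32

Apply the 37% decrease: £204.14 × 0.63 = £128.6082.
After the 15% decrease: £128.6082 × 0.85 = £109.31697 ≈ £109.32.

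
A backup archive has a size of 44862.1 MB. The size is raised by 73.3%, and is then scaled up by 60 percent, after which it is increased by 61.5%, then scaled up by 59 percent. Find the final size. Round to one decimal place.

319424.2 MB

Each change multiplies by a factor: 1.733 × 1.6 × 1.615 × 1.59 = 7.12013448.
44862.1 × 7.12013448 = 319424.185055208 ≈ 319424.2.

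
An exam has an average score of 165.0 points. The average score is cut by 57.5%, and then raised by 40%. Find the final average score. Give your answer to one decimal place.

98.2 points

Apply the 57.5% decrease: 165.0 × 0.425 = 70.125.
After the 40% increase: 70.125 × 1.4 = 98.175 ≈ 98.2.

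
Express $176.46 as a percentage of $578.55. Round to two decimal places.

30.50%

$176.46 ÷ $578.55 ≈ 30.50%.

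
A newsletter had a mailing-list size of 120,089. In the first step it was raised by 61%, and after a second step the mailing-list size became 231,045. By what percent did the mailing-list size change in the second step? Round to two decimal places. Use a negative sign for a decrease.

After the first step: 120,089 × 1.61 = 193343.29.
Second-step multiplier: 231,045 ÷ 193343.29 ≈ 1.194999.
That is a change of 19.50%.

19.50%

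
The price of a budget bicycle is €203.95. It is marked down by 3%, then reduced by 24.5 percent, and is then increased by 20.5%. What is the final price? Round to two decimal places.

Each change multiplies by a factor: 0.97 × 0.755 × 1.205 = 0.88248175.
€203.95 × 0.88248175 = €179.9821529125 ≈ €179.98.

€179.98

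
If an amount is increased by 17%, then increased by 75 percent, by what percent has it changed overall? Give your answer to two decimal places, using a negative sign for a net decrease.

A 17% increase multiplies by 1.17.
Then a 75% increase: 1.17 × 1.75 = 2.0475.
Overall factor 2.0475, i.e. 104.75%.

104.75%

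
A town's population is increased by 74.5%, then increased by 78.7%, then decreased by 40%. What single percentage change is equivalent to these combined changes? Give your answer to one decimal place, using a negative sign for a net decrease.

87.1%

A 74.5% increase multiplies by 1.745.
Then a 78.7% increase: 1.745 × 1.787 = 3.118315.
Then a 40% decrease: 3.118315 × 0.6 = 1.870989.
Overall factor 1.870989, i.e. 87.1%.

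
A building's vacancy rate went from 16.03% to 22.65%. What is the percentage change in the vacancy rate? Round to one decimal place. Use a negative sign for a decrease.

41.3%

The change is 22.65 − 16.03 = 6.62 percentage points.
Relative to the original 16.03%, that is 6.62 ÷ 16.03 ≈ 41.3%.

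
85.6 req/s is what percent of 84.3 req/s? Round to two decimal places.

85.6 req/s ÷ 84.3 req/s ≈ 101.54%.

101.54%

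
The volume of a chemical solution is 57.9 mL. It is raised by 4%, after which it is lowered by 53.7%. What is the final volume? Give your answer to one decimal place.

Apply the 4% increase: 57.9 × 1.04 = 60.216.
After the 53.7% decrease: 60.216 × 0.463 = 27.880008 ≈ 27.9.

27.9 mL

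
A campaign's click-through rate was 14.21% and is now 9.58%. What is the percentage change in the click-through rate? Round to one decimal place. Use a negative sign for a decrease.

The change is 9.58 − 14.21 = -4.63 percentage points.
Relative to the original 14.21%, that is -4.63 ÷ 14.21 ≈ -32.6%.

-32.6%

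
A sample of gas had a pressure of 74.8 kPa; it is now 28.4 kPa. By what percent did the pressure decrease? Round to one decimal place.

62.0%

Change: 28.4 − 74.8 = -46.4.
Relative to the original: -46.4 ÷ 74.8 ≈ -62.0%.
So the pressure decreased by 62.0%.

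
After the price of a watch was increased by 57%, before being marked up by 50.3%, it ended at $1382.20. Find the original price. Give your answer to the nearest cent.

The overall multiplier applied was 1.57 × 1.503 = 2.35971.
So the original price was $1382.20 ÷ 2.35971 ≈ $585.75.

$585.75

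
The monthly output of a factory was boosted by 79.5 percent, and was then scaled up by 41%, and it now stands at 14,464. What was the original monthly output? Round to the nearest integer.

Undoing the 41% increase: 14,464 ÷ 1.41 ≈ 10258.156028.
Undoing the 79.5% increase: 10258.156028 ÷ 1.795 ≈ 5,715.

5,715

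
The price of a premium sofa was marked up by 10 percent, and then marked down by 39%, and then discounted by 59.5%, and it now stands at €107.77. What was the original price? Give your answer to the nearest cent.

Undoing the 59.5% decrease: €107.77 ÷ 0.405 ≈ €266.098765.
Undoing the 39% decrease: €266.098765 ÷ 0.61 ≈ €436.227484.
Undoing the 10% increase: €436.227484 ÷ 1.1 ≈ €396.57.

€396.57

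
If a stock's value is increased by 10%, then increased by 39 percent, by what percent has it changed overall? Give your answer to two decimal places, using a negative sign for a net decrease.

The combined multiplier is 1.1 × 1.39 = 1.529.
That corresponds to an increase of 52.90%.

52.90%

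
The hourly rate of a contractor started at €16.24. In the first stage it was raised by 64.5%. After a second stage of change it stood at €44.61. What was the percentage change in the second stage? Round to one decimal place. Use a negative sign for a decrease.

67.0%

After the first stage: €16.24 × 1.645 = €26.7148.
Second-stage multiplier: €44.61 ÷ €26.7148 ≈ 1.66986.
That is a change of 67.0%.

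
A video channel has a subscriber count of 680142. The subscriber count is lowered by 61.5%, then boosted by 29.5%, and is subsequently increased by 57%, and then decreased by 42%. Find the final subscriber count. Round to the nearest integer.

61.5% decrease: 680142 × 0.385 = 261854.67.
Apply the 29.5% increase: 261854.67 × 1.295 = 339101.79765.
57% increase: 339101.79765 × 1.57 = 532389.8223105.
Apply the 42% decrease: 532389.8223105 × 0.58 = 308786.09694009 ≈ 308786.

308786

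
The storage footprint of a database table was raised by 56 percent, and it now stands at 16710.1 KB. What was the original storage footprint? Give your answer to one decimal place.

The overall multiplier applied was 1.56.
So the original storage footprint was 16710.1 ÷ 1.56 ≈ 10711.6 KB.

10711.6 KB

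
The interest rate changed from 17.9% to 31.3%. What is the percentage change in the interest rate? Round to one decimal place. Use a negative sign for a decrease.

The change is 31.3 − 17.9 = 13.4 percentage points.
Relative to the original 17.9%, that is 13.4 ÷ 17.9 ≈ 74.9%.

74.9%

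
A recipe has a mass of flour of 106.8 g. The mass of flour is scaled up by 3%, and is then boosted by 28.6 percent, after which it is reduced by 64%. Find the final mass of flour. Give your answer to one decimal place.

50.9 g

Each change multiplies by a factor: 1.03 × 1.286 × 0.36 = 0.4768488.
106.8 × 0.4768488 = 50.92745184 ≈ 50.9.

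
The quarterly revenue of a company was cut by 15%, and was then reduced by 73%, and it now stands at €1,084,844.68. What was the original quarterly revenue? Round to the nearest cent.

€4,726,992.07

The overall multiplier applied was 0.85 × 0.27 = 0.2295.
So the original quarterly revenue was €1,084,844.68 ÷ 0.2295 ≈ €4,726,992.07.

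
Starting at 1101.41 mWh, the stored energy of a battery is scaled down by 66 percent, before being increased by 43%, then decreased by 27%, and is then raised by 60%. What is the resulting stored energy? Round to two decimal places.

Each change multiplies by a factor: 0.34 × 1.43 × 0.73 × 1.6 = 0.5678816.
1101.41 × 0.5678816 = 625.470473056 ≈ 625.47.

625.47 mWh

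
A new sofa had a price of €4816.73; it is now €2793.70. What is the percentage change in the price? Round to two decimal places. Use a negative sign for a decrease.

Change: €2793.70 − €4816.73 = -€2023.03.
Relative to the original: -€2023.03 ÷ €4816.73 ≈ -42.00%.

-42.00%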